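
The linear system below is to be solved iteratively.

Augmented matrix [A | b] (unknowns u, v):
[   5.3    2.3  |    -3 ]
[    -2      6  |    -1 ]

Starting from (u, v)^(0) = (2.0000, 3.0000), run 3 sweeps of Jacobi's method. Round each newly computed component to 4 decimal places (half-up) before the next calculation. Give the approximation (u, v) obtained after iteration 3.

Iteration 1:
  u = (-3 - (2.3)·3.0000) / (5.3) = -1.8679
  v = (-1 - (-2)·2.0000) / (6) = 0.5000
Iteration 2:
  u = (-3 - (2.3)·0.5000) / (5.3) = -0.7830
  v = (-1 - (-2)·-1.8679) / (6) = -0.7893
Iteration 3:
  u = (-3 - (2.3)·-0.7893) / (5.3) = -0.2235
  v = (-1 - (-2)·-0.7830) / (6) = -0.4277

(-0.2235, -0.4277)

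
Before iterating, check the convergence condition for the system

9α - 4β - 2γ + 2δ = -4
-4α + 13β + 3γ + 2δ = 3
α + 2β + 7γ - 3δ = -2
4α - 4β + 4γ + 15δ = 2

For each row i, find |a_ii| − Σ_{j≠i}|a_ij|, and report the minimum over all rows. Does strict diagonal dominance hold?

row 1: |9| − (4+2+2) = 1
row 2: |13| − (4+3+2) = 4
row 3: |7| − (1+2+3) = 1
row 4: |15| − (4+4+4) = 3
minimum over rows = 1 → strictly diagonally dominant (convergence guaranteed)

1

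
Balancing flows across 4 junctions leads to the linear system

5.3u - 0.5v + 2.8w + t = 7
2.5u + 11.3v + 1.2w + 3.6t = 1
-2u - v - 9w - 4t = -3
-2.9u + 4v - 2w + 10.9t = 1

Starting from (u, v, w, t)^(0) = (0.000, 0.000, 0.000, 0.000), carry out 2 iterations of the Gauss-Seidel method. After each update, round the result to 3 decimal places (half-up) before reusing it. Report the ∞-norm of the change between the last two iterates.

Iteration 1:
  u = (7 - (-0.5)·0.000 - (2.8)·0.000 - (1)·0.000) / (5.3) = 1.321
  v = (1 - (2.5)·1.321 - (1.2)·0.000 - (3.6)·0.000) / (11.3) = -0.204
  w = (-3 - (-2)·1.321 - (-1)·-0.204 - (-4)·0.000) / (-9) = 0.062
  t = (1 - (-2.9)·1.321 - (4)·-0.204 - (-2)·0.062) / (10.9) = 0.529
Iteration 2:
  u = (7 - (-0.5)·-0.204 - (2.8)·0.062 - (1)·0.529) / (5.3) = 1.169
  v = (1 - (2.5)·1.169 - (1.2)·0.062 - (3.6)·0.529) / (11.3) = -0.345
  w = (-3 - (-2)·1.169 - (-1)·-0.345 - (-4)·0.529) / (-9) = -0.123
  t = (1 - (-2.9)·1.169 - (4)·-0.345 - (-2)·-0.123) / (10.9) = 0.507
Change: (-0.152, -0.141, -0.185, -0.022) → max |·| = 0.185

0.185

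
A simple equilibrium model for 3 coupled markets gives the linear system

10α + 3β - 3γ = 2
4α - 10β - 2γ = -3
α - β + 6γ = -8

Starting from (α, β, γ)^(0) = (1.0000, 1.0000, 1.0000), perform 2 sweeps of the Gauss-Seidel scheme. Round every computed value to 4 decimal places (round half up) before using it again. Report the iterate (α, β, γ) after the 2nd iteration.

Iteration 1:
  α = (2 - (3)·1.0000 - (-3)·1.0000) / (10) = 0.2000
  β = (-3 - (4)·0.2000 - (-2)·1.0000) / (-10) = 0.1800
  γ = (-8 - (1)·0.2000 - (-1)·0.1800) / (6) = -1.3367
Iteration 2:
  α = (2 - (3)·0.1800 - (-3)·-1.3367) / (10) = -0.2550
  β = (-3 - (4)·-0.2550 - (-2)·-1.3367) / (-10) = 0.4653
  γ = (-8 - (1)·-0.2550 - (-1)·0.4653) / (6) = -1.2133

(-0.2550, 0.4653, -1.2133)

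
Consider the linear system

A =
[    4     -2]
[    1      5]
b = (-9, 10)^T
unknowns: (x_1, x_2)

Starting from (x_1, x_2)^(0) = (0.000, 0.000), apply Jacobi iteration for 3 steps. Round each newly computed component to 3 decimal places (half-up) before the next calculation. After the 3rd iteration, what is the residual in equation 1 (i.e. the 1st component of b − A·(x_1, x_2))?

-0.400

Iteration 1:
  x_1 = (-9 - (-2)·0.000) / (4) = -2.250
  x_2 = (10 - (1)·0.000) / (5) = 2.000
Iteration 2:
  x_1 = (-9 - (-2)·2.000) / (4) = -1.250
  x_2 = (10 - (1)·-2.250) / (5) = 2.450
Iteration 3:
  x_1 = (-9 - (-2)·2.450) / (4) = -1.025
  x_2 = (10 - (1)·-1.250) / (5) = 2.250
Residual b − A·x = (-0.400, -0.225)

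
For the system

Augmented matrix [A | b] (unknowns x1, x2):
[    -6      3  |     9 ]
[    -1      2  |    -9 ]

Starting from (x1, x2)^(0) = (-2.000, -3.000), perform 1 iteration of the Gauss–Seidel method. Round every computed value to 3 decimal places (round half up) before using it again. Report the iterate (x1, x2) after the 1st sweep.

(-3.000, -6.000)

Iteration 1:
  x1 = (9 - (3)·-3.000) / (-6) = -3.000
  x2 = (-9 - (-1)·-3.000) / (2) = -6.000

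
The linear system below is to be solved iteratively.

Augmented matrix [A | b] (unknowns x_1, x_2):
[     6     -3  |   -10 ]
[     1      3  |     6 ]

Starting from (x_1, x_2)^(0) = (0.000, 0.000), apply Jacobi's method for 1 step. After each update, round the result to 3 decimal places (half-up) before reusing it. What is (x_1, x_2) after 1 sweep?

(-1.667, 2.000)

Iteration 1:
  x_1 = (-10 - (-3)·0.000) / (6) = -1.667
  x_2 = (6 - (1)·0.000) / (3) = 2.000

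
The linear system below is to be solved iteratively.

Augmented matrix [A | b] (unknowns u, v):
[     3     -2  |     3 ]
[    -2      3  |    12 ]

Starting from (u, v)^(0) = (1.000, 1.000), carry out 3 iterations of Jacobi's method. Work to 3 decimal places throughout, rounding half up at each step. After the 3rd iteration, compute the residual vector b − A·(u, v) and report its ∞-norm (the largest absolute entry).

3.261

Iteration 1:
  u = (3 - (-2)·1.000) / (3) = 1.667
  v = (12 - (-2)·1.000) / (3) = 4.667
Iteration 2:
  u = (3 - (-2)·4.667) / (3) = 4.111
  v = (12 - (-2)·1.667) / (3) = 5.111
Iteration 3:
  u = (3 - (-2)·5.111) / (3) = 4.407
  v = (12 - (-2)·4.111) / (3) = 6.741
Residual b − A·x = (3.261, 0.591); ∞-norm = 3.261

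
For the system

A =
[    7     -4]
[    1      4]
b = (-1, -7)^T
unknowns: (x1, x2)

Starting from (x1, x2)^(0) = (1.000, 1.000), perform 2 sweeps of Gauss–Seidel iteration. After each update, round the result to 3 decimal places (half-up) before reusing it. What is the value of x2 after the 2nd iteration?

-1.449

Iteration 1:
  x1 = (-1 - (-4)·1.000) / (7) = 0.429
  x2 = (-7 - (1)·0.429) / (4) = -1.857
Iteration 2:
  x1 = (-1 - (-4)·-1.857) / (7) = -1.204
  x2 = (-7 - (1)·-1.204) / (4) = -1.449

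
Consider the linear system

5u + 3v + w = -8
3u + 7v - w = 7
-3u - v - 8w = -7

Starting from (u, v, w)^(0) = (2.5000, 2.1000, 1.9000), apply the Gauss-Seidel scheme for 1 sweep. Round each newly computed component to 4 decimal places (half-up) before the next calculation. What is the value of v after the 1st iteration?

2.6600

Iteration 1:
  u = (-8 - (3)·2.1000 - (1)·1.9000) / (5) = -3.2400
  v = (7 - (3)·-3.2400 - (-1)·1.9000) / (7) = 2.6600
  w = (-7 - (-3)·-3.2400 - (-1)·2.6600) / (-8) = 1.7575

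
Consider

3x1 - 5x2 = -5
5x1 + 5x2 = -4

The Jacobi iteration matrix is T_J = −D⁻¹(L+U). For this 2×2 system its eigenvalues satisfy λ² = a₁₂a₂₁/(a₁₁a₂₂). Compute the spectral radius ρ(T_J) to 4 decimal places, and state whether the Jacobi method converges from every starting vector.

1.2910

a₁₂a₂₁/(a₁₁a₂₂) = (-5)·(5) / ((3)·(5)) = -1.666667
ρ = √|-1.666667| = √1.666667 = 1.2910
ρ > 1, so Jacobi diverges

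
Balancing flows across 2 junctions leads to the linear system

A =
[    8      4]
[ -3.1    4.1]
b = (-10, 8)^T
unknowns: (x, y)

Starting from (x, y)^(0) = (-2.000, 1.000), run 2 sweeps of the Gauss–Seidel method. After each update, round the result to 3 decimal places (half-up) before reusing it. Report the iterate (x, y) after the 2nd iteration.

(-1.564, 0.769)

Iteration 1:
  x = (-10 - (4)·1.000) / (8) = -1.750
  y = (8 - (-3.1)·-1.750) / (4.1) = 0.628
Iteration 2:
  x = (-10 - (4)·0.628) / (8) = -1.564
  y = (8 - (-3.1)·-1.564) / (4.1) = 0.769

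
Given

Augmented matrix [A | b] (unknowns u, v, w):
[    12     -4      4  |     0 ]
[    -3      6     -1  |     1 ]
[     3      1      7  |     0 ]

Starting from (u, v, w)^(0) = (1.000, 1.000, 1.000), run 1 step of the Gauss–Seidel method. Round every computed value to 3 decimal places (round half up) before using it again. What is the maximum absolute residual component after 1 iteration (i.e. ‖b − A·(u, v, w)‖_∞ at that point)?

Iteration 1:
  u = (0 - (-4)·1.000 - (4)·1.000) / (12) = 0.000
  v = (1 - (-3)·0.000 - (-1)·1.000) / (6) = 0.333
  w = (0 - (3)·0.000 - (1)·0.333) / (7) = -0.048
Residual b − A·x = (1.524, -1.046, 0.003); ∞-norm = 1.524

1.524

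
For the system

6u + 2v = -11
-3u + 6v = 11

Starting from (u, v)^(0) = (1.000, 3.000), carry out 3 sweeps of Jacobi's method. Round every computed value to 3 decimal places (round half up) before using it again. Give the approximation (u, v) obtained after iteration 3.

Iteration 1:
  u = (-11 - (2)·3.000) / (6) = -2.833
  v = (11 - (-3)·1.000) / (6) = 2.333
Iteration 2:
  u = (-11 - (2)·2.333) / (6) = -2.611
  v = (11 - (-3)·-2.833) / (6) = 0.417
Iteration 3:
  u = (-11 - (2)·0.417) / (6) = -1.972
  v = (11 - (-3)·-2.611) / (6) = 0.528

(-1.972, 0.528)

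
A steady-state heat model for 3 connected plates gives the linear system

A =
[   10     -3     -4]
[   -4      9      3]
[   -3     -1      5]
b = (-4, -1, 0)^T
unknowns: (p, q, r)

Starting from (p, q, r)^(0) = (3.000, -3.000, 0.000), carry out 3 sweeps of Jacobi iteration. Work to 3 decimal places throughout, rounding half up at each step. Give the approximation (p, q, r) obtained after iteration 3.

Iteration 1:
  p = (-4 - (-3)·-3.000 - (-4)·0.000) / (10) = -1.300
  q = (-1 - (-4)·3.000 - (3)·0.000) / (9) = 1.222
  r = (0 - (-3)·3.000 - (-1)·-3.000) / (5) = 1.200
Iteration 2:
  p = (-4 - (-3)·1.222 - (-4)·1.200) / (10) = 0.447
  q = (-1 - (-4)·-1.300 - (3)·1.200) / (9) = -1.089
  r = (0 - (-3)·-1.300 - (-1)·1.222) / (5) = -0.536
Iteration 3:
  p = (-4 - (-3)·-1.089 - (-4)·-0.536) / (10) = -0.941
  q = (-1 - (-4)·0.447 - (3)·-0.536) / (9) = 0.266
  r = (0 - (-3)·0.447 - (-1)·-1.089) / (5) = 0.050

(-0.941, 0.266, 0.050)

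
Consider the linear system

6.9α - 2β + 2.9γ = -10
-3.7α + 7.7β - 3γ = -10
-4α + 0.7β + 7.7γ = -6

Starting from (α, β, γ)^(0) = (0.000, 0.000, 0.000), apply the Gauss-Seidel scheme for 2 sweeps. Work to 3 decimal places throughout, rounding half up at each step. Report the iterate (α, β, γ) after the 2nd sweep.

(-1.460, -2.527, -1.308)

Iteration 1:
  α = (-10 - (-2)·0.000 - (2.9)·0.000) / (6.9) = -1.449
  β = (-10 - (-3.7)·-1.449 - (-3)·0.000) / (7.7) = -1.995
  γ = (-6 - (-4)·-1.449 - (0.7)·-1.995) / (7.7) = -1.351
Iteration 2:
  α = (-10 - (-2)·-1.995 - (2.9)·-1.351) / (6.9) = -1.460
  β = (-10 - (-3.7)·-1.460 - (-3)·-1.351) / (7.7) = -2.527
  γ = (-6 - (-4)·-1.460 - (0.7)·-2.527) / (7.7) = -1.308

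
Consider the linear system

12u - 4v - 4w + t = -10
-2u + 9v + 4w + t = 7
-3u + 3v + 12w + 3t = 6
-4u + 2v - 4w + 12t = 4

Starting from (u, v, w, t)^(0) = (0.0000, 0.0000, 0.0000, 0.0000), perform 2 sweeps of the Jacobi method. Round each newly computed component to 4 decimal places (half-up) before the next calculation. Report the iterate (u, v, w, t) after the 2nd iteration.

Iteration 1:
  u = (-10 - (-4)·0.0000 - (-4)·0.0000 - (1)·0.0000) / (12) = -0.8333
  v = (7 - (-2)·0.0000 - (4)·0.0000 - (1)·0.0000) / (9) = 0.7778
  w = (6 - (-3)·0.0000 - (3)·0.0000 - (3)·0.0000) / (12) = 0.5000
  t = (4 - (-4)·0.0000 - (2)·0.0000 - (-4)·0.0000) / (12) = 0.3333
Iteration 2:
  u = (-10 - (-4)·0.7778 - (-4)·0.5000 - (1)·0.3333) / (12) = -0.4352
  v = (7 - (-2)·-0.8333 - (4)·0.5000 - (1)·0.3333) / (9) = 0.3333
  w = (6 - (-3)·-0.8333 - (3)·0.7778 - (3)·0.3333) / (12) = 0.0139
  t = (4 - (-4)·-0.8333 - (2)·0.7778 - (-4)·0.5000) / (12) = 0.0926

(-0.4352, 0.3333, 0.0139, 0.0926)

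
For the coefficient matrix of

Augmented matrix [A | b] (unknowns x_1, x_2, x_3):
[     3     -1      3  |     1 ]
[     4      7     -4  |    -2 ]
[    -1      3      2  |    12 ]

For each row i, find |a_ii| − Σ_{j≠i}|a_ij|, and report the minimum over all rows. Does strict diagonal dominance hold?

row 1: |3| − (1+3) = -1
row 2: |7| − (4+4) = -1
row 3: |2| − (1+3) = -2
minimum over rows = -2 → not strictly diagonally dominant

-2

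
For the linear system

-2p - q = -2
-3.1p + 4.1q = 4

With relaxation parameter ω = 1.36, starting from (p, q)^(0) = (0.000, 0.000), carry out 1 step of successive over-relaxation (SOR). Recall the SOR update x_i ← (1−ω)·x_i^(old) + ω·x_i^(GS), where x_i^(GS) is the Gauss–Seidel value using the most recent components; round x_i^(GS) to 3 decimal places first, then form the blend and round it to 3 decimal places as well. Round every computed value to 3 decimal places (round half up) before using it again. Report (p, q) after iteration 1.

Iteration 1:
  p: GS value = (-2 - (-1)·0.000) / (-2) = 1.000;  p ← (1−ω)·0.000 + ω·1.000 = 1.360
  q: GS value = (4 - (-3.1)·1.360) / (4.1) = 2.004;  q ← (1−ω)·0.000 + ω·2.004 = 2.725

(1.360, 2.725)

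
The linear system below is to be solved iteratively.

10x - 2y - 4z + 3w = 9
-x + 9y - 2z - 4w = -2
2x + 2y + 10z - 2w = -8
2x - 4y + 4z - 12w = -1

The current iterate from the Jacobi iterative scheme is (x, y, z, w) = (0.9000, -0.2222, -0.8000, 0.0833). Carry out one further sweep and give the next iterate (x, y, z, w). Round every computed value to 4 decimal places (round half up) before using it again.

One sweep:
  x = (9 - (-2)·-0.2222 - (-4)·-0.8000 - (3)·0.0833) / (10) = 0.5106
  y = (-2 - (-1)·0.9000 - (-2)·-0.8000 - (-4)·0.0833) / (9) = -0.2630
  z = (-8 - (2)·0.9000 - (2)·-0.2222 - (-2)·0.0833) / (10) = -0.9189
  w = (-1 - (2)·0.9000 - (-4)·-0.2222 - (4)·-0.8000) / (-12) = 0.0407

(0.5106, -0.2630, -0.9189, 0.0407)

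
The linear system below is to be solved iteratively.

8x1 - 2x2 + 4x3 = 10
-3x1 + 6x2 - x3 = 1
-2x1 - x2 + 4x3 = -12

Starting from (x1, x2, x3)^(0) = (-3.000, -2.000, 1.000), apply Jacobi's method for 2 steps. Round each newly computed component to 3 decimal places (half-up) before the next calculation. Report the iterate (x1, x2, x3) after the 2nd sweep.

(3.458, -0.542, -3.167)

Iteration 1:
  x1 = (10 - (-2)·-2.000 - (4)·1.000) / (8) = 0.250
  x2 = (1 - (-3)·-3.000 - (-1)·1.000) / (6) = -1.167
  x3 = (-12 - (-2)·-3.000 - (-1)·-2.000) / (4) = -5.000
Iteration 2:
  x1 = (10 - (-2)·-1.167 - (4)·-5.000) / (8) = 3.458
  x2 = (1 - (-3)·0.250 - (-1)·-5.000) / (6) = -0.542
  x3 = (-12 - (-2)·0.250 - (-1)·-1.167) / (4) = -3.167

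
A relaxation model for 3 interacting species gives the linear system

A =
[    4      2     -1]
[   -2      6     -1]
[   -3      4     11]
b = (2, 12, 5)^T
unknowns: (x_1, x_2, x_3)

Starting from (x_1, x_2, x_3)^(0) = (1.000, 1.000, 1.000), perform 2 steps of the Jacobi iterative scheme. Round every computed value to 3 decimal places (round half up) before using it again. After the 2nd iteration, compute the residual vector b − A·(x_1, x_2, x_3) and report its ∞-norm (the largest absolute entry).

2.568

Iteration 1:
  x_1 = (2 - (2)·1.000 - (-1)·1.000) / (4) = 0.250
  x_2 = (12 - (-2)·1.000 - (-1)·1.000) / (6) = 2.500
  x_3 = (5 - (-3)·1.000 - (4)·1.000) / (11) = 0.364
Iteration 2:
  x_1 = (2 - (2)·2.500 - (-1)·0.364) / (4) = -0.659
  x_2 = (12 - (-2)·0.250 - (-1)·0.364) / (6) = 2.144
  x_3 = (5 - (-3)·0.250 - (4)·2.500) / (11) = -0.386
Residual b − A·x = (-0.038, -2.568, -1.307); ∞-norm = 2.568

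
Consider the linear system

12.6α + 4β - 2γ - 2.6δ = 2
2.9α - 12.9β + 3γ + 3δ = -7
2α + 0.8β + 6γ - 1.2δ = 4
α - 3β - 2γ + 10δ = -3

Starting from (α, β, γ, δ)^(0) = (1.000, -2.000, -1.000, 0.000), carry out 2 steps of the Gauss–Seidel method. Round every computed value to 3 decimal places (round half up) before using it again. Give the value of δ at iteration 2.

-0.014

Iteration 1:
  α = (2 - (4)·-2.000 - (-2)·-1.000 - (-2.6)·0.000) / (12.6) = 0.635
  β = (-7 - (2.9)·0.635 - (3)·-1.000 - (3)·0.000) / (-12.9) = 0.453
  γ = (4 - (2)·0.635 - (0.8)·0.453 - (-1.2)·0.000) / (6) = 0.395
  δ = (-3 - (1)·0.635 - (-3)·0.453 - (-2)·0.395) / (10) = -0.149
Iteration 2:
  α = (2 - (4)·0.453 - (-2)·0.395 - (-2.6)·-0.149) / (12.6) = 0.047
  β = (-7 - (2.9)·0.047 - (3)·0.395 - (3)·-0.149) / (-12.9) = 0.610
  γ = (4 - (2)·0.047 - (0.8)·0.610 - (-1.2)·-0.149) / (6) = 0.540
  δ = (-3 - (1)·0.047 - (-3)·0.610 - (-2)·0.540) / (10) = -0.014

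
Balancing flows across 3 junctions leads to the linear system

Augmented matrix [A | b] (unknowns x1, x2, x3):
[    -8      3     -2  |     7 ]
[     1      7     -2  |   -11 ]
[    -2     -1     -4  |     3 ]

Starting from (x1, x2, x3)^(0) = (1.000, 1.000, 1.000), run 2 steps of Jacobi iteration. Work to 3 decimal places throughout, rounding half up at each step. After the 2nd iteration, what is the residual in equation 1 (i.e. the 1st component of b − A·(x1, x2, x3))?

Iteration 1:
  x1 = (7 - (3)·1.000 - (-2)·1.000) / (-8) = -0.750
  x2 = (-11 - (1)·1.000 - (-2)·1.000) / (7) = -1.429
  x3 = (3 - (-2)·1.000 - (-1)·1.000) / (-4) = -1.500
Iteration 2:
  x1 = (7 - (3)·-1.429 - (-2)·-1.500) / (-8) = -1.036
  x2 = (-11 - (1)·-0.750 - (-2)·-1.500) / (7) = -1.893
  x3 = (3 - (-2)·-0.750 - (-1)·-1.429) / (-4) = -0.018
Residual b − A·x = (4.355, 3.251, -1.037)

4.355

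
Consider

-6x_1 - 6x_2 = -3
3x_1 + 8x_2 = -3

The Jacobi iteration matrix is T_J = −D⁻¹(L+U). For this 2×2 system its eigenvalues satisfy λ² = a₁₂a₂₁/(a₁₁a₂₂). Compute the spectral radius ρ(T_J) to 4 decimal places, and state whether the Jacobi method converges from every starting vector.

0.6124

a₁₂a₂₁/(a₁₁a₂₂) = (-6)·(3) / ((-6)·(8)) = 0.375000
ρ = √|0.375000| = √0.375000 = 0.6124
ρ < 1, so Jacobi converges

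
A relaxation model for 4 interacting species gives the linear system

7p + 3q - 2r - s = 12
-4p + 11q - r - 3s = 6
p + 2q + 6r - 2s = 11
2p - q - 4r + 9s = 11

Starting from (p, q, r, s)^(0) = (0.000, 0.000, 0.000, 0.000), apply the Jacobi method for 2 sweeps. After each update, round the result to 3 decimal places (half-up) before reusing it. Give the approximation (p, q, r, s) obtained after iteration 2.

Iteration 1:
  p = (12 - (3)·0.000 - (-2)·0.000 - (-1)·0.000) / (7) = 1.714
  q = (6 - (-4)·0.000 - (-1)·0.000 - (-3)·0.000) / (11) = 0.545
  r = (11 - (1)·0.000 - (2)·0.000 - (-2)·0.000) / (6) = 1.833
  s = (11 - (2)·0.000 - (-1)·0.000 - (-4)·0.000) / (9) = 1.222
Iteration 2:
  p = (12 - (3)·0.545 - (-2)·1.833 - (-1)·1.222) / (7) = 2.179
  q = (6 - (-4)·1.714 - (-1)·1.833 - (-3)·1.222) / (11) = 1.669
  r = (11 - (1)·1.714 - (2)·0.545 - (-2)·1.222) / (6) = 1.773
  s = (11 - (2)·1.714 - (-1)·0.545 - (-4)·1.833) / (9) = 1.717

(2.179, 1.669, 1.773, 1.717)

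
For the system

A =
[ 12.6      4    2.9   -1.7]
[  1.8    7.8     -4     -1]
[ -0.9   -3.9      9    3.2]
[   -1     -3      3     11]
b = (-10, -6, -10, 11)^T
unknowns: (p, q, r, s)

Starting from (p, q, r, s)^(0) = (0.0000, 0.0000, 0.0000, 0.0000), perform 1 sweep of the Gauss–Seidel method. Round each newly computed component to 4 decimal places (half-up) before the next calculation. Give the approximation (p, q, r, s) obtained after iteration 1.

Iteration 1:
  p = (-10 - (4)·0.0000 - (2.9)·0.0000 - (-1.7)·0.0000) / (12.6) = -0.7937
  q = (-6 - (1.8)·-0.7937 - (-4)·0.0000 - (-1)·0.0000) / (7.8) = -0.5861
  r = (-10 - (-0.9)·-0.7937 - (-3.9)·-0.5861 - (3.2)·0.0000) / (9) = -1.4445
  s = (11 - (-1)·-0.7937 - (-3)·-0.5861 - (3)·-1.4445) / (11) = 1.1620

(-0.7937, -0.5861, -1.4445, 1.1620)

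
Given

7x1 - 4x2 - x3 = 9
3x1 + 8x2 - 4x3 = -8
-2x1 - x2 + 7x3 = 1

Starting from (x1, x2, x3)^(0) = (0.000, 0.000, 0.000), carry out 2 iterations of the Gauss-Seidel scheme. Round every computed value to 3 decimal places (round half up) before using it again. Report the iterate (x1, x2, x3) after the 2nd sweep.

Iteration 1:
  x1 = (9 - (-4)·0.000 - (-1)·0.000) / (7) = 1.286
  x2 = (-8 - (3)·1.286 - (-4)·0.000) / (8) = -1.482
  x3 = (1 - (-2)·1.286 - (-1)·-1.482) / (7) = 0.299
Iteration 2:
  x1 = (9 - (-4)·-1.482 - (-1)·0.299) / (7) = 0.482
  x2 = (-8 - (3)·0.482 - (-4)·0.299) / (8) = -1.031
  x3 = (1 - (-2)·0.482 - (-1)·-1.031) / (7) = 0.133

(0.482, -1.031, 0.133)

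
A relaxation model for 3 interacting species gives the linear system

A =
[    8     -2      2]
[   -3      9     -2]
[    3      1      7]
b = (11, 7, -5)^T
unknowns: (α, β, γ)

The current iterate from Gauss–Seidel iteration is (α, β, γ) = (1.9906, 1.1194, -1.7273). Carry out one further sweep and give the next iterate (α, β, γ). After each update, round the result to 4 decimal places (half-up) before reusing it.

One sweep:
  α = (11 - (-2)·1.1194 - (2)·-1.7273) / (8) = 2.0867
  β = (7 - (-3)·2.0867 - (-2)·-1.7273) / (9) = 1.0895
  γ = (-5 - (3)·2.0867 - (1)·1.0895) / (7) = -1.7642

(2.0867, 1.0895, -1.7642)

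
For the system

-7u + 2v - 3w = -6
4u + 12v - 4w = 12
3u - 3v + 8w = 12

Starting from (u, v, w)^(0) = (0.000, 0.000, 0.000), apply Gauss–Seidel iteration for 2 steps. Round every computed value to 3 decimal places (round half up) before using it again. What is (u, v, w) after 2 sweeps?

(0.441, 1.335, 1.835)

Iteration 1:
  u = (-6 - (2)·0.000 - (-3)·0.000) / (-7) = 0.857
  v = (12 - (4)·0.857 - (-4)·0.000) / (12) = 0.714
  w = (12 - (3)·0.857 - (-3)·0.714) / (8) = 1.446
Iteration 2:
  u = (-6 - (2)·0.714 - (-3)·1.446) / (-7) = 0.441
  v = (12 - (4)·0.441 - (-4)·1.446) / (12) = 1.335
  w = (12 - (3)·0.441 - (-3)·1.335) / (8) = 1.835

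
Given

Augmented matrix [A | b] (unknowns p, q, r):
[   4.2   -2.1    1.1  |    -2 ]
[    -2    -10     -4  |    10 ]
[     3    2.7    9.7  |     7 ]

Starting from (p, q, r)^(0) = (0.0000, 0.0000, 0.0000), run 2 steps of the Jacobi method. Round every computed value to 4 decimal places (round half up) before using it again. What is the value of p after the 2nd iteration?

Iteration 1:
  p = (-2 - (-2.1)·0.0000 - (1.1)·0.0000) / (4.2) = -0.4762
  q = (10 - (-2)·0.0000 - (-4)·0.0000) / (-10) = -1.0000
  r = (7 - (3)·0.0000 - (2.7)·0.0000) / (9.7) = 0.7216
Iteration 2:
  p = (-2 - (-2.1)·-1.0000 - (1.1)·0.7216) / (4.2) = -1.1652
  q = (10 - (-2)·-0.4762 - (-4)·0.7216) / (-10) = -1.1934
  r = (7 - (3)·-0.4762 - (2.7)·-1.0000) / (9.7) = 1.1473

-1.1652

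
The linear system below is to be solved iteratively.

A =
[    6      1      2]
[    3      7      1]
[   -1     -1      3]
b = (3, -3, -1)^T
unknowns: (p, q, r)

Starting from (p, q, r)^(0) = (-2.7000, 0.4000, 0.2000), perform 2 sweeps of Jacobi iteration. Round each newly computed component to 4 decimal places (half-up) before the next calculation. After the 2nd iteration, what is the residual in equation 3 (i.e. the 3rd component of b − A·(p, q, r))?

-0.7452

Iteration 1:
  p = (3 - (1)·0.4000 - (2)·0.2000) / (6) = 0.3667
  q = (-3 - (3)·-2.7000 - (1)·0.2000) / (7) = 0.7000
  r = (-1 - (-1)·-2.7000 - (-1)·0.4000) / (3) = -1.1000
Iteration 2:
  p = (3 - (1)·0.7000 - (2)·-1.1000) / (6) = 0.7500
  q = (-3 - (3)·0.3667 - (1)·-1.1000) / (7) = -0.4286
  r = (-1 - (-1)·0.3667 - (-1)·0.7000) / (3) = 0.0222
Residual b − A·x = (-1.1158, -2.2720, -0.7452)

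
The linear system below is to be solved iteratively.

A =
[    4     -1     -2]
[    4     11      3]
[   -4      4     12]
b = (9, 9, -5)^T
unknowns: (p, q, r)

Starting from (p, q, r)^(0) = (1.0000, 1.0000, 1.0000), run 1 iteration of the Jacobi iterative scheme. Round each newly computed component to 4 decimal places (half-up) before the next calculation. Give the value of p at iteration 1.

Iteration 1:
  p = (9 - (-1)·1.0000 - (-2)·1.0000) / (4) = 3.0000
  q = (9 - (4)·1.0000 - (3)·1.0000) / (11) = 0.1818
  r = (-5 - (-4)·1.0000 - (4)·1.0000) / (12) = -0.4167

3.0000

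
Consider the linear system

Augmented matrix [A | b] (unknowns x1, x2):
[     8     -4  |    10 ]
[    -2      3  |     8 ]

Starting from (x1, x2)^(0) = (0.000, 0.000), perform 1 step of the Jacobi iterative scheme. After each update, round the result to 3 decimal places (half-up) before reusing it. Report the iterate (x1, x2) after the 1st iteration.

(1.250, 2.667)

Iteration 1:
  x1 = (10 - (-4)·0.000) / (8) = 1.250
  x2 = (8 - (-2)·0.000) / (3) = 2.667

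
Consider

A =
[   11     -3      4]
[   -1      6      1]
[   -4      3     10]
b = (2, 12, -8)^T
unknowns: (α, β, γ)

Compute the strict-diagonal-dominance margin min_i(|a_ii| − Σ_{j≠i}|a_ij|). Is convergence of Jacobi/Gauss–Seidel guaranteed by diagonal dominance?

row 1: |11| − (3+4) = 4
row 2: |6| − (1+1) = 4
row 3: |10| − (4+3) = 3
minimum over rows = 3 → strictly diagonally dominant (convergence guaranteed)

3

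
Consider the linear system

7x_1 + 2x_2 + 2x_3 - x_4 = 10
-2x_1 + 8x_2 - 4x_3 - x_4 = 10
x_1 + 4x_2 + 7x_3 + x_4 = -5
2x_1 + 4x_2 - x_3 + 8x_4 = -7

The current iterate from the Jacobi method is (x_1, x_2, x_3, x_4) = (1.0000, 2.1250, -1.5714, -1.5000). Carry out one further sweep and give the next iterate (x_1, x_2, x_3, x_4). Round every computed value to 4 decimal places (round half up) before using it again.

(1.0561, 0.5268, -1.8571, -2.3839)

One sweep:
  x_1 = (10 - (2)·2.1250 - (2)·-1.5714 - (-1)·-1.5000) / (7) = 1.0561
  x_2 = (10 - (-2)·1.0000 - (-4)·-1.5714 - (-1)·-1.5000) / (8) = 0.5268
  x_3 = (-5 - (1)·1.0000 - (4)·2.1250 - (1)·-1.5000) / (7) = -1.8571
  x_4 = (-7 - (2)·1.0000 - (4)·2.1250 - (-1)·-1.5714) / (8) = -2.3839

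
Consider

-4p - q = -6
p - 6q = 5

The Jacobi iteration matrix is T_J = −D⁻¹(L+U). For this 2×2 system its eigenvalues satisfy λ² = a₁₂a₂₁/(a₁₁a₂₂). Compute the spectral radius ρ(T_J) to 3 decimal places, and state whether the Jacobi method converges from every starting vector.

a₁₂a₂₁/(a₁₁a₂₂) = (-1)·(1) / ((-4)·(-6)) = -0.041667
ρ = √|-0.041667| = √0.041667 = 0.204
ρ < 1, so Jacobi converges

0.204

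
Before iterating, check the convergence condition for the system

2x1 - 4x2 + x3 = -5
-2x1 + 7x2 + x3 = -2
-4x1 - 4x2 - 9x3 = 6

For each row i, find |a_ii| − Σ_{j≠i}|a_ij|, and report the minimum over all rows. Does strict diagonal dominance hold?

row 1: |2| − (4+1) = -3
row 2: |7| − (2+1) = 4
row 3: |-9| − (4+4) = 1
minimum over rows = -3 → not strictly diagonally dominant

-3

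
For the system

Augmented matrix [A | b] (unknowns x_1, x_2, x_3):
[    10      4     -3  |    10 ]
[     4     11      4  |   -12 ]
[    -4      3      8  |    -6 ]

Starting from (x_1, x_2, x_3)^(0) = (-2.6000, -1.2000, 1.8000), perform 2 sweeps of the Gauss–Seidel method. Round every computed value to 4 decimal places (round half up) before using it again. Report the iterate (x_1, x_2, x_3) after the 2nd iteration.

Iteration 1:
  x_1 = (10 - (4)·-1.2000 - (-3)·1.8000) / (10) = 2.0200
  x_2 = (-12 - (4)·2.0200 - (4)·1.8000) / (11) = -2.4800
  x_3 = (-6 - (-4)·2.0200 - (3)·-2.4800) / (8) = 1.1900
Iteration 2:
  x_1 = (10 - (4)·-2.4800 - (-3)·1.1900) / (10) = 2.3490
  x_2 = (-12 - (4)·2.3490 - (4)·1.1900) / (11) = -2.3778
  x_3 = (-6 - (-4)·2.3490 - (3)·-2.3778) / (8) = 1.3162

(2.3490, -2.3778, 1.3162)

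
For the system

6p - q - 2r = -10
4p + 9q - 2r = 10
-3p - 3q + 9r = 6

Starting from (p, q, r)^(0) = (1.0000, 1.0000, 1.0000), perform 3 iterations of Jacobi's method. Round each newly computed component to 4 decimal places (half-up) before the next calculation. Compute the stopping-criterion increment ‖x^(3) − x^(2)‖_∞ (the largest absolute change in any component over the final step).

0.3765

Iteration 1:
  p = (-10 - (-1)·1.0000 - (-2)·1.0000) / (6) = -1.1667
  q = (10 - (4)·1.0000 - (-2)·1.0000) / (9) = 0.8889
  r = (6 - (-3)·1.0000 - (-3)·1.0000) / (9) = 1.3333
Iteration 2:
  p = (-10 - (-1)·0.8889 - (-2)·1.3333) / (6) = -1.0741
  q = (10 - (4)·-1.1667 - (-2)·1.3333) / (9) = 1.9259
  r = (6 - (-3)·-1.1667 - (-3)·0.8889) / (9) = 0.5741
Iteration 3:
  p = (-10 - (-1)·1.9259 - (-2)·0.5741) / (6) = -1.1543
  q = (10 - (4)·-1.0741 - (-2)·0.5741) / (9) = 1.7161
  r = (6 - (-3)·-1.0741 - (-3)·1.9259) / (9) = 0.9506
Change: (-0.0802, -0.2098, 0.3765) → max |·| = 0.3765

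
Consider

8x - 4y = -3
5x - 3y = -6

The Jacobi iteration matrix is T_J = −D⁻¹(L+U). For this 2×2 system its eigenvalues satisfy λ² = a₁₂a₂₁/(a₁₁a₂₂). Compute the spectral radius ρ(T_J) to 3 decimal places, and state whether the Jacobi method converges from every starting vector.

a₁₂a₂₁/(a₁₁a₂₂) = (-4)·(5) / ((8)·(-3)) = 0.833333
ρ = √|0.833333| = √0.833333 = 0.913
ρ < 1, so Jacobi converges

0.913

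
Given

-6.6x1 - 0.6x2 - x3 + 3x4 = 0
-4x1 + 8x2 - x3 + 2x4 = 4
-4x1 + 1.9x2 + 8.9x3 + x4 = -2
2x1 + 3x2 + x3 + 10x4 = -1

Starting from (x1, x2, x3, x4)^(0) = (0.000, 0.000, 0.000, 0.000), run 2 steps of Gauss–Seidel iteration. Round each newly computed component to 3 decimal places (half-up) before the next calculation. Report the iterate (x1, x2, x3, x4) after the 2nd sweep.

Iteration 1:
  x1 = (0 - (-0.6)·0.000 - (-1)·0.000 - (3)·0.000) / (-6.6) = 0.000
  x2 = (4 - (-4)·0.000 - (-1)·0.000 - (2)·0.000) / (8) = 0.500
  x3 = (-2 - (-4)·0.000 - (1.9)·0.500 - (1)·0.000) / (8.9) = -0.331
  x4 = (-1 - (2)·0.000 - (3)·0.500 - (1)·-0.331) / (10) = -0.217
Iteration 2:
  x1 = (0 - (-0.6)·0.500 - (-1)·-0.331 - (3)·-0.217) / (-6.6) = -0.094
  x2 = (4 - (-4)·-0.094 - (-1)·-0.331 - (2)·-0.217) / (8) = 0.466
  x3 = (-2 - (-4)·-0.094 - (1.9)·0.466 - (1)·-0.217) / (8.9) = -0.342
  x4 = (-1 - (2)·-0.094 - (3)·0.466 - (1)·-0.342) / (10) = -0.187

(-0.094, 0.466, -0.342, -0.187)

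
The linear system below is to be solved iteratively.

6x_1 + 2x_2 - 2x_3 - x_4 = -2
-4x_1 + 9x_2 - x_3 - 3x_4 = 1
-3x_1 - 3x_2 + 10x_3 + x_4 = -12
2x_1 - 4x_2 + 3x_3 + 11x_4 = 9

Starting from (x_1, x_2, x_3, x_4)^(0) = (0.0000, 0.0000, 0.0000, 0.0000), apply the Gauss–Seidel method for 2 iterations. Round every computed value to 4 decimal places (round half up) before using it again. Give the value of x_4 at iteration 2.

1.3606

Iteration 1:
  x_1 = (-2 - (2)·0.0000 - (-2)·0.0000 - (-1)·0.0000) / (6) = -0.3333
  x_2 = (1 - (-4)·-0.3333 - (-1)·0.0000 - (-3)·0.0000) / (9) = -0.0370
  x_3 = (-12 - (-3)·-0.3333 - (-3)·-0.0370 - (1)·0.0000) / (10) = -1.3111
  x_4 = (9 - (2)·-0.3333 - (-4)·-0.0370 - (3)·-1.3111) / (11) = 1.2229
Iteration 2:
  x_1 = (-2 - (2)·-0.0370 - (-2)·-1.3111 - (-1)·1.2229) / (6) = -0.5542
  x_2 = (1 - (-4)·-0.5542 - (-1)·-1.3111 - (-3)·1.2229) / (9) = 0.1268
  x_3 = (-12 - (-3)·-0.5542 - (-3)·0.1268 - (1)·1.2229) / (10) = -1.4505
  x_4 = (9 - (2)·-0.5542 - (-4)·0.1268 - (3)·-1.4505) / (11) = 1.3606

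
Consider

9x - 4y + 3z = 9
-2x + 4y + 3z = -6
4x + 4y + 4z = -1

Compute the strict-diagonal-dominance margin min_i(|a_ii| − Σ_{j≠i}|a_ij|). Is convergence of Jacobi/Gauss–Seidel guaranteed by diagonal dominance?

row 1: |9| − (4+3) = 2
row 2: |4| − (2+3) = -1
row 3: |4| − (4+4) = -4
minimum over rows = -4 → not strictly diagonally dominant

-4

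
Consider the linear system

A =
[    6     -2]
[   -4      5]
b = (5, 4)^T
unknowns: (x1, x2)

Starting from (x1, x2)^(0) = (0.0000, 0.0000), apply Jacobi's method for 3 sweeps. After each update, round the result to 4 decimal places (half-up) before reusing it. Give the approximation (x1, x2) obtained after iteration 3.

Iteration 1:
  x1 = (5 - (-2)·0.0000) / (6) = 0.8333
  x2 = (4 - (-4)·0.0000) / (5) = 0.8000
Iteration 2:
  x1 = (5 - (-2)·0.8000) / (6) = 1.1000
  x2 = (4 - (-4)·0.8333) / (5) = 1.4666
Iteration 3:
  x1 = (5 - (-2)·1.4666) / (6) = 1.3222
  x2 = (4 - (-4)·1.1000) / (5) = 1.6800

(1.3222, 1.6800)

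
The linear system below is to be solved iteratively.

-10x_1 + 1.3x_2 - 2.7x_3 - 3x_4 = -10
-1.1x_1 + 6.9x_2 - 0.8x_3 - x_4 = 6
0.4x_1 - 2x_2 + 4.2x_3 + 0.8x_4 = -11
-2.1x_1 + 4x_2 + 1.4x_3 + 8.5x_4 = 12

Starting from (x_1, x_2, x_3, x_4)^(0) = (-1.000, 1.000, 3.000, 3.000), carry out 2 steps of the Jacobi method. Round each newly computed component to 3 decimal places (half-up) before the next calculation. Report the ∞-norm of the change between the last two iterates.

Iteration 1:
  x_1 = (-10 - (1.3)·1.000 - (-2.7)·3.000 - (-3)·3.000) / (-10) = -0.580
  x_2 = (6 - (-1.1)·-1.000 - (-0.8)·3.000 - (-1)·3.000) / (6.9) = 1.493
  x_3 = (-11 - (0.4)·-1.000 - (-2)·1.000 - (0.8)·3.000) / (4.2) = -2.619
  x_4 = (12 - (-2.1)·-1.000 - (4)·1.000 - (1.4)·3.000) / (8.5) = 0.200
Iteration 2:
  x_1 = (-10 - (1.3)·1.493 - (-2.7)·-2.619 - (-3)·0.200) / (-10) = 1.841
  x_2 = (6 - (-1.1)·-0.580 - (-0.8)·-2.619 - (-1)·0.200) / (6.9) = 0.502
  x_3 = (-11 - (0.4)·-0.580 - (-2)·1.493 - (0.8)·0.200) / (4.2) = -1.891
  x_4 = (12 - (-2.1)·-0.580 - (4)·1.493 - (1.4)·-2.619) / (8.5) = 0.997
Change: (2.421, -0.991, 0.728, 0.797) → max |·| = 2.421

2.421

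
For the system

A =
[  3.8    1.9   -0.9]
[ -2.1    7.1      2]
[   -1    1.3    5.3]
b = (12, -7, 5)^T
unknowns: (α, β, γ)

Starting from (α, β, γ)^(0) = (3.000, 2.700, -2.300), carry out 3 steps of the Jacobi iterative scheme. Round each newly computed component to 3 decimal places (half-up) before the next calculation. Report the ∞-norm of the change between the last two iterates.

0.747

Iteration 1:
  α = (12 - (1.9)·2.700 - (-0.9)·-2.300) / (3.8) = 1.263
  β = (-7 - (-2.1)·3.000 - (2)·-2.300) / (7.1) = 0.549
  γ = (5 - (-1)·3.000 - (1.3)·2.700) / (5.3) = 0.847
Iteration 2:
  α = (12 - (1.9)·0.549 - (-0.9)·0.847) / (3.8) = 3.084
  β = (-7 - (-2.1)·1.263 - (2)·0.847) / (7.1) = -0.851
  γ = (5 - (-1)·1.263 - (1.3)·0.549) / (5.3) = 1.047
Iteration 3:
  α = (12 - (1.9)·-0.851 - (-0.9)·1.047) / (3.8) = 3.831
  β = (-7 - (-2.1)·3.084 - (2)·1.047) / (7.1) = -0.369
  γ = (5 - (-1)·3.084 - (1.3)·-0.851) / (5.3) = 1.734
Change: (0.747, 0.482, 0.687) → max |·| = 0.747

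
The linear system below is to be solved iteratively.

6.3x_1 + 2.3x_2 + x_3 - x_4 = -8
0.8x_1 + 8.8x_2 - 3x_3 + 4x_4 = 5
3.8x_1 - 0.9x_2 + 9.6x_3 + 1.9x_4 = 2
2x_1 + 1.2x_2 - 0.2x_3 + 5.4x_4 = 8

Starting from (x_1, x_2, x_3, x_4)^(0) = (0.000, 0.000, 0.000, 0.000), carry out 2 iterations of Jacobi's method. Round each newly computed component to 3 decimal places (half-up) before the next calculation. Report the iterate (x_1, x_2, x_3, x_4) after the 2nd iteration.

Iteration 1:
  x_1 = (-8 - (2.3)·0.000 - (1)·0.000 - (-1)·0.000) / (6.3) = -1.270
  x_2 = (5 - (0.8)·0.000 - (-3)·0.000 - (4)·0.000) / (8.8) = 0.568
  x_3 = (2 - (3.8)·0.000 - (-0.9)·0.000 - (1.9)·0.000) / (9.6) = 0.208
  x_4 = (8 - (2)·0.000 - (1.2)·0.000 - (-0.2)·0.000) / (5.4) = 1.481
Iteration 2:
  x_1 = (-8 - (2.3)·0.568 - (1)·0.208 - (-1)·1.481) / (6.3) = -1.275
  x_2 = (5 - (0.8)·-1.270 - (-3)·0.208 - (4)·1.481) / (8.8) = 0.081
  x_3 = (2 - (3.8)·-1.270 - (-0.9)·0.568 - (1.9)·1.481) / (9.6) = 0.471
  x_4 = (8 - (2)·-1.270 - (1.2)·0.568 - (-0.2)·0.208) / (5.4) = 1.833

(-1.275, 0.081, 0.471, 1.833)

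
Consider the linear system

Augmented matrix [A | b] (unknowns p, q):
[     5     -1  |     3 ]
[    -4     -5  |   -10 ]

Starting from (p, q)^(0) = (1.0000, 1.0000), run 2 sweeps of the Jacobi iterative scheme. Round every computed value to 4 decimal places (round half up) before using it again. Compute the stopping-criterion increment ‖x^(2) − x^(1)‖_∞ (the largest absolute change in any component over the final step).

Iteration 1:
  p = (3 - (-1)·1.0000) / (5) = 0.8000
  q = (-10 - (-4)·1.0000) / (-5) = 1.2000
Iteration 2:
  p = (3 - (-1)·1.2000) / (5) = 0.8400
  q = (-10 - (-4)·0.8000) / (-5) = 1.3600
Change: (0.0400, 0.1600) → max |·| = 0.1600

0.1600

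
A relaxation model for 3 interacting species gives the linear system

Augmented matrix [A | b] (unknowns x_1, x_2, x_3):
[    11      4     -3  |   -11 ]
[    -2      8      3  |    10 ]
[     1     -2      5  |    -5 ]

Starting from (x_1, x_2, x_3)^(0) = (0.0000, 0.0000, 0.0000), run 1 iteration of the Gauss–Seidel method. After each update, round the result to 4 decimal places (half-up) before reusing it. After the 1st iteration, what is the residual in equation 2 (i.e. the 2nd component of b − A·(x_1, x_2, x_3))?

1.2000

Iteration 1:
  x_1 = (-11 - (4)·0.0000 - (-3)·0.0000) / (11) = -1.0000
  x_2 = (10 - (-2)·-1.0000 - (3)·0.0000) / (8) = 1.0000
  x_3 = (-5 - (1)·-1.0000 - (-2)·1.0000) / (5) = -0.4000
Residual b − A·x = (-5.2000, 1.2000, 0.0000)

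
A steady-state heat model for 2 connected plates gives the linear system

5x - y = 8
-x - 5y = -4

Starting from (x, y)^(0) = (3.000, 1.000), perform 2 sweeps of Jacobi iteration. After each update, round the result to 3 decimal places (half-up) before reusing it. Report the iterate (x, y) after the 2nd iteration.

(1.640, 0.440)

Iteration 1:
  x = (8 - (-1)·1.000) / (5) = 1.800
  y = (-4 - (-1)·3.000) / (-5) = 0.200
Iteration 2:
  x = (8 - (-1)·0.200) / (5) = 1.640
  y = (-4 - (-1)·1.800) / (-5) = 0.440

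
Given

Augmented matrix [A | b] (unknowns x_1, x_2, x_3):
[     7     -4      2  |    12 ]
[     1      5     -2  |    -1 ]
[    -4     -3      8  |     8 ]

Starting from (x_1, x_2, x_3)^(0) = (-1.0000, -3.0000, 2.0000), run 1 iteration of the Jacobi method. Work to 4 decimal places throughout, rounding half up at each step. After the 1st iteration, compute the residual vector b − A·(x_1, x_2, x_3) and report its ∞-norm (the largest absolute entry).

Iteration 1:
  x_1 = (12 - (-4)·-3.0000 - (2)·2.0000) / (7) = -0.5714
  x_2 = (-1 - (1)·-1.0000 - (-2)·2.0000) / (5) = 0.8000
  x_3 = (8 - (-4)·-1.0000 - (-3)·-3.0000) / (8) = -0.6250
Residual b − A·x = (20.4498, -5.6786, 13.1144); ∞-norm = 20.4498

20.4498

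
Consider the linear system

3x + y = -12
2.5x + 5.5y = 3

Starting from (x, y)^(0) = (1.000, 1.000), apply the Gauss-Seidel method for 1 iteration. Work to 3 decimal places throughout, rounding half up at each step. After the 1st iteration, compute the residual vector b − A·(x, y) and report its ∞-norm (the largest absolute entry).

Iteration 1:
  x = (-12 - (1)·1.000) / (3) = -4.333
  y = (3 - (2.5)·-4.333) / (5.5) = 2.515
Residual b − A·x = (-1.516, 0.000); ∞-norm = 1.516

1.516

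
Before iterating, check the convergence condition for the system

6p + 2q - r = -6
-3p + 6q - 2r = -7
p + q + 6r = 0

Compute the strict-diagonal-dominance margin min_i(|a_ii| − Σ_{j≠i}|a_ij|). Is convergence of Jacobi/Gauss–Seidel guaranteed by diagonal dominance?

row 1: |6| − (2+1) = 3
row 2: |6| − (3+2) = 1
row 3: |6| − (1+1) = 4
minimum over rows = 1 → strictly diagonally dominant (convergence guaranteed)

1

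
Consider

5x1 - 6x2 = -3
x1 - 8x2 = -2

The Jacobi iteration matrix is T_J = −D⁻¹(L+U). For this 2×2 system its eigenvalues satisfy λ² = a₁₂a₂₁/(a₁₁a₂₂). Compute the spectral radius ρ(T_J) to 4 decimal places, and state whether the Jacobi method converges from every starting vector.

0.3873

a₁₂a₂₁/(a₁₁a₂₂) = (-6)·(1) / ((5)·(-8)) = 0.150000
ρ = √|0.150000| = √0.150000 = 0.3873
ρ < 1, so Jacobi converges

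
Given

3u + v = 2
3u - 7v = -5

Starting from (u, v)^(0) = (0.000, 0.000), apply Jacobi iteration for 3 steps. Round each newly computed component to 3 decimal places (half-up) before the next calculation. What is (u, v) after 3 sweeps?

(0.333, 0.898)

Iteration 1:
  u = (2 - (1)·0.000) / (3) = 0.667
  v = (-5 - (3)·0.000) / (-7) = 0.714
Iteration 2:
  u = (2 - (1)·0.714) / (3) = 0.429
  v = (-5 - (3)·0.667) / (-7) = 1.000
Iteration 3:
  u = (2 - (1)·1.000) / (3) = 0.333
  v = (-5 - (3)·0.429) / (-7) = 0.898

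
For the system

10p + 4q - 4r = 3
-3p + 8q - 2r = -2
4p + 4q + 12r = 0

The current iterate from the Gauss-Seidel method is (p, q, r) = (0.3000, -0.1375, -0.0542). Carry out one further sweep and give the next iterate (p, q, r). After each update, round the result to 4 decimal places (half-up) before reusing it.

(0.3333, -0.1386, -0.0649)

One sweep:
  p = (3 - (4)·-0.1375 - (-4)·-0.0542) / (10) = 0.3333
  q = (-2 - (-3)·0.3333 - (-2)·-0.0542) / (8) = -0.1386
  r = (0 - (4)·0.3333 - (4)·-0.1386) / (12) = -0.0649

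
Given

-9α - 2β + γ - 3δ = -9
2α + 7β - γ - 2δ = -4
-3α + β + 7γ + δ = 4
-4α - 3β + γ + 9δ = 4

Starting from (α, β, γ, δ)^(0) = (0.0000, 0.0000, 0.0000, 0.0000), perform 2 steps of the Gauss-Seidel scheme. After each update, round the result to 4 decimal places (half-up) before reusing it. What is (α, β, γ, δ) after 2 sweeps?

Iteration 1:
  α = (-9 - (-2)·0.0000 - (1)·0.0000 - (-3)·0.0000) / (-9) = 1.0000
  β = (-4 - (2)·1.0000 - (-1)·0.0000 - (-2)·0.0000) / (7) = -0.8571
  γ = (4 - (-3)·1.0000 - (1)·-0.8571 - (1)·0.0000) / (7) = 1.1224
  δ = (4 - (-4)·1.0000 - (-3)·-0.8571 - (1)·1.1224) / (9) = 0.4785
Iteration 2:
  α = (-9 - (-2)·-0.8571 - (1)·1.1224 - (-3)·0.4785) / (-9) = 1.1557
  β = (-4 - (2)·1.1557 - (-1)·1.1224 - (-2)·0.4785) / (7) = -0.6046
  γ = (4 - (-3)·1.1557 - (1)·-0.6046 - (1)·0.4785) / (7) = 1.0847
  δ = (4 - (-4)·1.1557 - (-3)·-0.6046 - (1)·1.0847) / (9) = 0.6360

(1.1557, -0.6046, 1.0847, 0.6360)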